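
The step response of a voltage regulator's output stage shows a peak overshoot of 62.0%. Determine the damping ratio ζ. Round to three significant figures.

Inverting the overshoot relation: ζ = |ln 0.620|/√(π² + ln²0.620) = 0.150.

ζ ≈ 0.150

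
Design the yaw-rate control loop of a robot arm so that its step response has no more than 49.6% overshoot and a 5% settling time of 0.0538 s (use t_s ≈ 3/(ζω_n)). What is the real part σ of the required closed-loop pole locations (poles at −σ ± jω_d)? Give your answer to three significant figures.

The settling-time spec alone fixes σ = ζω_n = 3/t_s = 3/0.0538 = 55.8.
(Overshoot then fixes ζ = 0.218 and hence ω_d = σ·√(1−ζ²)/ζ = 250 rad/s.)

σ ≈ 55.8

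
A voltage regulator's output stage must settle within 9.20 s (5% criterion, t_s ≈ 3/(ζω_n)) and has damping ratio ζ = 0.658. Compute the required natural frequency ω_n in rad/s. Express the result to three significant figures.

ω_n ≈ 0.496 rad/s

Rearranging t_s ≈ 3/(ζω_n) gives ω_n = 3/(ζ·t_s) = 3/(0.658 × 9.20) = 0.496 rad/s.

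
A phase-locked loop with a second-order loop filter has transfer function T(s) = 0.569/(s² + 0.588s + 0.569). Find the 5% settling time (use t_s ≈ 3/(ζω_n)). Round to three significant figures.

t_s ≈ 10.2 s

Comparing the denominator to s² + 2ζω_n s + ω_n²: ω_n = √0.569 = 0.754 rad/s, and 2ζω_n = 0.588 so ζ = 0.588/(2·0.754) = 0.390.
t_s ≈ 3/(ζω_n) = 3/(0.390·0.754) = 10.2 s.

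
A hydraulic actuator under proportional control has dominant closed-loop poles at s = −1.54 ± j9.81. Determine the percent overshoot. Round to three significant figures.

%OS ≈ 61.1%

|pole| = ω_n = √(1.54² + 9.81²) = 9.93 rad/s; ζ = cos θ = σ/ω_n = 0.155.
Overshoot: exp(−π·0.155/√(1−0.155²)) = 0.611, i.e. 61.1%.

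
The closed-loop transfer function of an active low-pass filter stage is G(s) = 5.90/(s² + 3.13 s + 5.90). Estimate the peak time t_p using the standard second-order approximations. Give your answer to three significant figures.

t_p ≈ 1.69 s

Comparing the denominator to s² + 2ζω_n s + ω_n²: ω_n = √5.90 = 2.43 rad/s, and 2ζω_n = 3.13 so ζ = 3.13/(2·2.43) = 0.644.
The damped frequency ω_d = ω_n√(1−ζ²) = 1.86 rad/s. Then t_p = π/ω_d = 1.69 s.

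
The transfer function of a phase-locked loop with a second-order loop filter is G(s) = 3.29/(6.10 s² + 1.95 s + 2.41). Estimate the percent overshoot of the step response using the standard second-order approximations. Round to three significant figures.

Dividing through by 6.10: denominator becomes s² + 0.3197 s + 0.3951.
So ω_n = √0.3951 = 0.629 rad/s and ζ = 0.3197/(2·0.629) = 0.254.
%OS = 100 e^{−πζ/√(1−ζ²)} with ζ = 0.254 gives 43.8%.

%OS ≈ 43.8%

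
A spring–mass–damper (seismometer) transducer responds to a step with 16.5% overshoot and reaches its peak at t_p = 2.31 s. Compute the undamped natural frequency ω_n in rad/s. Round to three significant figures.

ω_n ≈ 1.57 rad/s

The overshoot fixes ζ = −ln(OS)/√(π²+ln²(OS)) = 0.498.
t_p = π/ω_d ⇒ ω_d = 1.36 rad/s; then ω_n = ω_d/√(1−ζ²) = 1.57 rad/s.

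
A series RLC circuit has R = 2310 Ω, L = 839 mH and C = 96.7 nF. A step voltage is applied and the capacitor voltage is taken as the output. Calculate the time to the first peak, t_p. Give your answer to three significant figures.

For a series RLC circuit (capacitor voltage as output), ω_n = 1/√(LC) = 1/√(839 mH · 96.7 nF) = 3510 rad/s.
ζ = (R/2)·√(C/L) = (2310/2)·√(96.7 nF/839 mH) = 0.392.
ω_d = 3510·√(1 − 0.392²) = 3230 rad/s. t_p = π/ω_d = 0.000973 s.

t_p ≈ 0.000973 s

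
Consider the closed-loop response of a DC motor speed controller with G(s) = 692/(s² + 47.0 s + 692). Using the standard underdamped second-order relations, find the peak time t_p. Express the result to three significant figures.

t_p ≈ 0.266 s

ω_n = √692 = 26.3 rad/s; ζ = 47.0/(2·26.3) = 0.893.
ω_d = ω_n√(1−ζ²) = 11.8 rad/s. Then t_p = π/ω_d = 0.266 s.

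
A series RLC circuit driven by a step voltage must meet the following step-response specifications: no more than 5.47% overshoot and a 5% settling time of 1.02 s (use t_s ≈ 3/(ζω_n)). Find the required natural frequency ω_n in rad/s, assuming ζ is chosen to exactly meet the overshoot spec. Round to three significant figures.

ζ = −ln(OS)/√(π² + (ln OS)²). With OS = 0.0547, ln OS = −2.906 and ζ = 2.906/4.279 = 0.679.
From t_s ≈ 3/(ζω_n): ω_n = 3/(ζ·t_s) = 3/(0.679·1.02) = 4.33 rad/s.

ω_n ≈ 4.33 rad/s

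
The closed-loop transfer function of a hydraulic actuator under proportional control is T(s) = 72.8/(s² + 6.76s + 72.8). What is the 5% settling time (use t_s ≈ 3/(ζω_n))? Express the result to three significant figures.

t_s ≈ 0.888 s

ω_n = √72.8 = 8.53 rad/s; ζ = 6.76/(2·8.53) = 0.396.
t_s ≈ 3/(ζω_n) = 3/(0.396·8.53) = 0.888 s.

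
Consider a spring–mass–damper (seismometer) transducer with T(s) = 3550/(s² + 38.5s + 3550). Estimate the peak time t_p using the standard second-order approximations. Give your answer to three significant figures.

t_p ≈ 0.0557 s

ω_n = √3550 = 59.6 rad/s; ζ = 38.5/(2·59.6) = 0.323.
ω_d = 59.6·√(1 − 0.323²) = 56.4 rad/s. Then t_p = π/ω_d = 0.0557 s.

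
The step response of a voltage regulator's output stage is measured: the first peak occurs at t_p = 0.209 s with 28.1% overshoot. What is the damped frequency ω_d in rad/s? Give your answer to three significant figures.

ω_d ≈ 15.0 rad/s

t_p = π/ω_d, so ω_d = π/0.209 = 15.0 rad/s.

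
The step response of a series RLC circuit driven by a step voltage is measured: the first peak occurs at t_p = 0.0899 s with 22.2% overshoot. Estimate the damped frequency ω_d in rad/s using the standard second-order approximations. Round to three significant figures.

t_p = π/ω_d, so ω_d = π/0.0899 = 34.9 rad/s.

ω_d ≈ 34.9 rad/s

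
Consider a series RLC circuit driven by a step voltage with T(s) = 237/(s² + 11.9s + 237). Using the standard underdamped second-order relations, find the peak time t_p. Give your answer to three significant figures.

Comparing the denominator to s² + 2ζω_n s + ω_n²: ω_n = √237 = 15.4 rad/s, and 2ζω_n = 11.9 so ζ = 11.9/(2·15.4) = 0.386.
ω_d = ω_n√(1−ζ²) = 14.2 rad/s. Then t_p = π/ω_d = 0.221 s.

t_p ≈ 0.221 s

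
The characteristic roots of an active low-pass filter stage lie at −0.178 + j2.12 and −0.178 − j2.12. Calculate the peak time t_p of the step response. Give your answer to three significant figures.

t_p ≈ 1.48 s

t_p = π/ω_d with ω_d = 2.12 (the imaginary part), so t_p = 1.48 s.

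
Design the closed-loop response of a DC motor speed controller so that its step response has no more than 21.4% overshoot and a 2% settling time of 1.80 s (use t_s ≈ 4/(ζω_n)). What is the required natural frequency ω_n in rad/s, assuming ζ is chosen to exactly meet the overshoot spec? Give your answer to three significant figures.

ω_n ≈ 5.04 rad/s

Inverting the overshoot relation: ζ = |ln 0.214|/√(π² + ln²0.214) = 0.441.
From t_s ≈ 4/(ζω_n): ω_n = 4/(ζ·t_s) = 4/(0.441·1.80) = 5.04 rad/s.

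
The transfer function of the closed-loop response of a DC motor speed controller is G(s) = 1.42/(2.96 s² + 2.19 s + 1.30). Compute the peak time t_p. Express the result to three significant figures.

t_p ≈ 5.71 s

Dividing through by 2.96: denominator becomes s² + 0.7399 s + 0.4392.
So ω_n = √0.4392 = 0.663 rad/s and ζ = 0.7399/(2·0.663) = 0.558.
ω_d = ω_n√(1−ζ²) = 0.550 rad/s. t_p = π/ω_d = 5.71 s.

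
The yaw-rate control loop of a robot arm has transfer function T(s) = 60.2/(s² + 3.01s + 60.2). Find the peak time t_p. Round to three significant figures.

t_p ≈ 0.413 s

Matching coefficients with s² + 2ζω_n s + ω_n² gives ω_n² = 60.2 ⇒ ω_n = 7.76 rad/s, and ζ = 3.01/(2ω_n) = 0.194.
ω_d = 7.76·√(1 − 0.194²) = 7.61 rad/s. Then t_p = π/ω_d = 0.413 s.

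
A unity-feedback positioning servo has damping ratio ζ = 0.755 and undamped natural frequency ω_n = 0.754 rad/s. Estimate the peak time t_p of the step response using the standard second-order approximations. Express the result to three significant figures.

t_p ≈ 6.35 s

The damped frequency is ω_d = ω_n√(1−ζ²) = 0.754·√(1−0.570) = 0.494 rad/s.
Peak time t_p = π/ω_d = π/0.494 = 6.35 s.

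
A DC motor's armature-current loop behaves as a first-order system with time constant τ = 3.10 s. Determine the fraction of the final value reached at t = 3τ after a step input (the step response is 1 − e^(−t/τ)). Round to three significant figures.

y/y_∞ ≈ 0.950

y(t)/y_∞ = 1 − e^(−t/τ) = 1 − e^(−3) = 1 − e^(−3.00) = 0.950.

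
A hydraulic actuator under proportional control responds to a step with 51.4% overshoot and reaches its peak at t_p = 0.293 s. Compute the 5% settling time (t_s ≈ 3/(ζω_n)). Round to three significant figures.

ζ from %OS: ζ = |ln 0.514|/√(π²+ln²0.514) = 0.207.
t_p = π/ω_d ⇒ ω_d = 10.7 rad/s; then ω_n = ω_d/√(1−ζ²) = 11.0 rad/s.
t_s ≈ 3/(ζω_n) = 3/(0.207·11.0) = 1.32 s.

t_s ≈ 1.32 s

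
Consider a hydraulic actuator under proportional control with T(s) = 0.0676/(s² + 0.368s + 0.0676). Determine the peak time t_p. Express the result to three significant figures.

Comparing the denominator to s² + 2ζω_n s + ω_n²: ω_n = √0.0676 = 0.260 rad/s, and 2ζω_n = 0.368 so ζ = 0.368/(2·0.260) = 0.708.
ω_d = 0.260·√(1 − 0.708²) = 0.184 rad/s. Then t_p = π/ω_d = 17.1 s.

t_p ≈ 17.1 s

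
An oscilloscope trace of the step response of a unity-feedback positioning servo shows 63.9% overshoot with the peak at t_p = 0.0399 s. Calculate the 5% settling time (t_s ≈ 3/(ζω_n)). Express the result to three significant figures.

ζ from %OS: ζ = |ln 0.639|/√(π²+ln²0.639) = 0.141.
From t_p = π/ω_d, ω_d = π/0.0399 = 78.7 rad/s, so ω_n = ω_d/√(1−ζ²) = 79.5 rad/s.
t_s ≈ 3/(ζω_n) = 3/(0.141·79.5) = 0.267 s.

t_s ≈ 0.267 s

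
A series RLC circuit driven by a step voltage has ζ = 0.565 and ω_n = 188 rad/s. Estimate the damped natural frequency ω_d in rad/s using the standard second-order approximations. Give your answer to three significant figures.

ω_d ≈ 155 rad/s

ω_d = ω_n√(1−ζ²) = 188·√0.681 = 155 rad/s.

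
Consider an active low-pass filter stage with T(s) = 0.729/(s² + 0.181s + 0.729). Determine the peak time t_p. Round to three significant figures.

t_p ≈ 3.70 s

ω_n = √0.729 = 0.854 rad/s; ζ = 0.181/(2·0.854) = 0.106.
ω_d = ω_n√(1−ζ²) = 0.849 rad/s. Then t_p = π/ω_d = 3.70 s.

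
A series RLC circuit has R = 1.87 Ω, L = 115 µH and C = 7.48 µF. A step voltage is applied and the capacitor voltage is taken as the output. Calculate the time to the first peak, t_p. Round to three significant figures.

For a series RLC circuit (capacitor voltage as output), ω_n = 1/√(LC) = 1/√(115 µH · 7.48 µF) = 34100 rad/s.
ζ = (R/2)·√(C/L) = (1.87/2)·√(7.48 µF/115 µH) = 0.238.
ω_d = ω_n√(1−ζ²) = 33100 rad/s. t_p = π/ω_d = 0.0000949 s.

t_p ≈ 0.0000949 s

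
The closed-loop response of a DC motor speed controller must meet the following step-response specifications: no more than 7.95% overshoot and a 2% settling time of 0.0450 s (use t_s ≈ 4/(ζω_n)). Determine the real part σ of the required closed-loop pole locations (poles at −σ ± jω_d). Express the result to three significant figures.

The settling-time spec alone fixes σ = ζω_n = 4/t_s = 4/0.0450 = 88.9.
(Overshoot then fixes ζ = 0.628 and hence ω_d = σ·√(1−ζ²)/ζ = 110 rad/s.)

σ ≈ 88.9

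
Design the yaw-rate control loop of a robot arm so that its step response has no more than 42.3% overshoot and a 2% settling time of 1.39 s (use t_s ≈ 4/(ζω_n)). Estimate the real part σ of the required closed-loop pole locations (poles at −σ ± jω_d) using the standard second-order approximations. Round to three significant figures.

σ ≈ 2.88

The settling-time spec alone fixes σ = ζω_n = 4/t_s = 4/1.39 = 2.88.
(Overshoot then fixes ζ = 0.264 and hence ω_d = σ·√(1−ζ²)/ζ = 10.5 rad/s.)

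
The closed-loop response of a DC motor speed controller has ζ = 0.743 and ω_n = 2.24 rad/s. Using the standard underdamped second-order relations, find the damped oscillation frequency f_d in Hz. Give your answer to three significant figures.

ω_d = ω_n√(1−ζ²) = 2.24·√0.448 = 1.50 rad/s.
f_d = ω_d/(2π) = 0.239 Hz.

f_d ≈ 0.239 Hz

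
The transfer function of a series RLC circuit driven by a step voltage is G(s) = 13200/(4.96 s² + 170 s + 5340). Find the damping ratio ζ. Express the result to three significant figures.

Dividing through by 4.96: denominator becomes s² + 34.27 s + 1077.
So ω_n = √1077 = 32.8 rad/s and ζ = 34.27/(2·32.8) = 0.522.

ζ ≈ 0.522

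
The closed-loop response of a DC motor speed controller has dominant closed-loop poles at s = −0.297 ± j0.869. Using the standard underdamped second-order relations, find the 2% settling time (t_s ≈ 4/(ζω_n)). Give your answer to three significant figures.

t_s ≈ 13.5 s

For poles at −σ ± jω_d, ζω_n = σ = 0.297, so t_s ≈ 4/σ = 13.5 s.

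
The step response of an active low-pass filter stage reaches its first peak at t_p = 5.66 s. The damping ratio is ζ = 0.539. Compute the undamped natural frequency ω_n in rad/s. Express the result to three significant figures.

ω_n ≈ 0.659 rad/s

Peak time t_p = π/ω_d, so ω_d = π/t_p = π/5.66 = 0.555 rad/s.
ω_n = ω_d/√(1−ζ²) = 0.555/√0.709 = 0.659 rad/s.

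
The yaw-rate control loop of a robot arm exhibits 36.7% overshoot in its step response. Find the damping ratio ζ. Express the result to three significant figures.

ζ ≈ 0.304

Inverting the overshoot relation: ζ = |ln 0.367|/√(π² + ln²0.367) = 0.304.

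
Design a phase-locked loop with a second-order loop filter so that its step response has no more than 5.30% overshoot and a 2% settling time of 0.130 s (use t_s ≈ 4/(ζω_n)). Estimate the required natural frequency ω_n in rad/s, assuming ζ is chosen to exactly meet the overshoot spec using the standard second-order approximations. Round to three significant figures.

From %OS = 100·exp(−πζ/√(1−ζ²)), invert to get ζ = −ln(OS)/√(π² + ln²(OS)) with OS = 0.0530.
−ln 0.0530 = 2.937, so ζ = 2.937/√(π² + 8.629) = 0.683.
Then ω_n = 4/(ζ t_s) = 4/(0.683 × 0.130) = 45.1 rad/s.

ω_n ≈ 45.1 rad/s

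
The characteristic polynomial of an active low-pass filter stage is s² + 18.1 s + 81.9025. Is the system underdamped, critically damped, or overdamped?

a² − 4b = 18.1² − 4·81.9025 = 0 (repeated real root); the system is critically damped.

critically damped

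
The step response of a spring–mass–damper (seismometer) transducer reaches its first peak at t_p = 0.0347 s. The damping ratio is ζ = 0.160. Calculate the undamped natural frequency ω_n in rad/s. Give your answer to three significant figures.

Peak time t_p = π/ω_d, so ω_d = π/t_p = π/0.0347 = 90.5 rad/s.
ω_n = ω_d/√(1−ζ²) = 90.5/√0.974 = 91.7 rad/s.

ω_n ≈ 91.7 rad/s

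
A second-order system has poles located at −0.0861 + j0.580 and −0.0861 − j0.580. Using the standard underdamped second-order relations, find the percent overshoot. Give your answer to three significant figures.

%OS ≈ 62.7%

|pole| = ω_n = √(0.0861² + 0.580²) = 0.586 rad/s; ζ = cos θ = σ/ω_n = 0.147.
%OS = 100 e^{−πζ/√(1−ζ²)} with ζ = 0.147 gives 62.7%.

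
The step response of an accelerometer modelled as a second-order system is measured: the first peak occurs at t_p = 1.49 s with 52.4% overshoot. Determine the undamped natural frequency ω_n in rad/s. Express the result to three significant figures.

ω_n ≈ 2.15 rad/s

The overshoot fixes ζ = −ln(OS)/√(π²+ln²(OS)) = 0.201.
t_p = π/ω_d ⇒ ω_d = 2.11 rad/s; then ω_n = ω_d/√(1−ζ²) = 2.15 rad/s.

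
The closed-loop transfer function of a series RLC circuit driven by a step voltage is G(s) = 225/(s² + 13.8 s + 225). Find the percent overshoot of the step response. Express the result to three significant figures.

%OS ≈ 19.6%

Comparing the denominator to s² + 2ζω_n s + ω_n²: ω_n = √225 = 15.0 rad/s, and 2ζω_n = 13.8 so ζ = 13.8/(2·15.0) = 0.460.
%OS = 100 e^{−πζ/√(1−ζ²)} with ζ = 0.460 gives 19.6%.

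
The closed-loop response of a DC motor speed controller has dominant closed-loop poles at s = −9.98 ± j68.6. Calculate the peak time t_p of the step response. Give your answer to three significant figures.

t_p = π/ω_d with ω_d = 68.6 (the imaginary part), so t_p = 0.0458 s.

t_p ≈ 0.0458 s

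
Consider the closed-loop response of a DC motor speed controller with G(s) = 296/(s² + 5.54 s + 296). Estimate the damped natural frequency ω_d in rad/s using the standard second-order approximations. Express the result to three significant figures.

ω_d ≈ 17.0 rad/s

ω_n = √296 = 17.2 rad/s; ζ = 5.54/(2·17.2) = 0.161.
The damped frequency ω_d = ω_n√(1−ζ²) = 17.0 rad/s.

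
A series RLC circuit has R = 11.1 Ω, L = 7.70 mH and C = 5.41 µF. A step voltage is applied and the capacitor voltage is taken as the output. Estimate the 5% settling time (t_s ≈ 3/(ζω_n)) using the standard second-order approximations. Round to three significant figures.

For a series RLC circuit (capacitor voltage as output), ω_n = 1/√(LC) = 1/√(7.70 mH · 5.41 µF) = 4900 rad/s.
ζ = (R/2)·√(C/L) = (11.1/2)·√(5.41 µF/7.70 mH) = 0.147.
t_s ≈ 3/(ζω_n) = 0.00416 s.

t_s ≈ 0.00416 s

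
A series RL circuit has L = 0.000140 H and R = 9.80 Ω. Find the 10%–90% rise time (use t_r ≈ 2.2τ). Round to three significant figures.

τ = L/R = 0.000140/9.80 = 0.0000143 s.
t_r ≈ 2.2τ = 0.0000314 s.

t_r ≈ 0.0000314 s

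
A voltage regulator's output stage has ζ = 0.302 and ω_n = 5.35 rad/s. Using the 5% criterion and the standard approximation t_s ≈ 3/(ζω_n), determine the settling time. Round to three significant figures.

t_s ≈ 1.86 s

t_s ≈ 3/(ζω_n) = 3/(0.302 × 5.35) = 1.86 s.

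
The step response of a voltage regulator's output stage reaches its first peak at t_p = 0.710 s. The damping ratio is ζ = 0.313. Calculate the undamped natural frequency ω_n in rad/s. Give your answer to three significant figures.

Peak time t_p = π/ω_d, so ω_d = π/t_p = π/0.710 = 4.42 rad/s.
ω_n = ω_d/√(1−ζ²) = 4.42/√0.902 = 4.66 rad/s.

ω_n ≈ 4.66 rad/s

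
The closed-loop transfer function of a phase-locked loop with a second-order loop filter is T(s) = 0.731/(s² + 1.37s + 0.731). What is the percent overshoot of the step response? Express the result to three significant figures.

%OS ≈ 1.49%

Matching coefficients with s² + 2ζω_n s + ω_n² gives ω_n² = 0.731 ⇒ ω_n = 0.855 rad/s, and ζ = 1.37/(2ω_n) = 0.801.
%OS = 100·exp(−πζ/√(1−ζ²)) = 1.49%.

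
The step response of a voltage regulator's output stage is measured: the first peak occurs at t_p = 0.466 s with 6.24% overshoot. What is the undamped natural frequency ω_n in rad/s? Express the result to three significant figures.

From the overshoot, ζ = −ln(OS)/√(π²+ln²(OS)) = 0.662.
From t_p = π/ω_d, ω_d = π/0.466 = 6.74 rad/s, so ω_n = ω_d/√(1−ζ²) = 8.99 rad/s.

ω_n ≈ 8.99 rad/s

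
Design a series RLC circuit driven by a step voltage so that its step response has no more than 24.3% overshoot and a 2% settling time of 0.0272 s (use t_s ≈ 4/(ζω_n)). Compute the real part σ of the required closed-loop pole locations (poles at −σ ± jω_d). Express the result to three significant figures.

σ ≈ 147

The settling-time spec alone fixes σ = ζω_n = 4/t_s = 4/0.0272 = 147.
(Overshoot then fixes ζ = 0.411 and hence ω_d = σ·√(1−ζ²)/ζ = 327 rad/s.)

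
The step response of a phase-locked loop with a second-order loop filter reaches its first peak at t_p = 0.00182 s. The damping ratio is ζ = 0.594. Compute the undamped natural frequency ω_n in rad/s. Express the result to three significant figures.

ω_n ≈ 2150 rad/s

Peak time t_p = π/ω_d, so ω_d = π/t_p = π/0.00182 = 1730 rad/s.
ω_n = ω_d/√(1−ζ²) = 1730/√0.647 = 2150 rad/s.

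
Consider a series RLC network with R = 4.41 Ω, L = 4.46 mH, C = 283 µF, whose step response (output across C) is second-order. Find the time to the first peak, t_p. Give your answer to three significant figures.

For a series RLC circuit (capacitor voltage as output), ω_n = 1/√(LC) = 1/√(4.46 mH · 283 µF) = 890 rad/s.
ζ = (R/2)·√(C/L) = (4.41/2)·√(283 µF/4.46 mH) = 0.555.
The damped frequency ω_d = ω_n√(1−ζ²) = 740 rad/s. t_p = π/ω_d = 0.00424 s.

t_p ≈ 0.00424 s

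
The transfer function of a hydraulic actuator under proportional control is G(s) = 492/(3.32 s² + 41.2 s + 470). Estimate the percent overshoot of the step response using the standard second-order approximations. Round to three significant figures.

%OS ≈ 14.7%

Dividing through by 3.32: denominator becomes s² + 12.41 s + 141.6.
So ω_n = √141.6 = 11.9 rad/s and ζ = 12.41/(2·11.9) = 0.521.
%OS = 100 e^{−πζ/√(1−ζ²)} with ζ = 0.521 gives 14.7%.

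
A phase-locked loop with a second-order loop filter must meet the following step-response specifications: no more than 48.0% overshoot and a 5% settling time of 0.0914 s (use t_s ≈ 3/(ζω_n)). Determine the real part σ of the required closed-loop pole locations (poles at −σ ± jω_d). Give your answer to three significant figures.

The settling-time spec alone fixes σ = ζω_n = 3/t_s = 3/0.0914 = 32.8.
(Overshoot then fixes ζ = 0.228 and hence ω_d = σ·√(1−ζ²)/ζ = 140 rad/s.)

σ ≈ 32.8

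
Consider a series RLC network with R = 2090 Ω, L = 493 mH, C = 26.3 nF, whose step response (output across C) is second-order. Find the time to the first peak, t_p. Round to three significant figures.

For a series RLC circuit (capacitor voltage as output), ω_n = 1/√(LC) = 1/√(493 mH · 26.3 nF) = 8780 rad/s.
ζ = (R/2)·√(C/L) = (2090/2)·√(26.3 nF/493 mH) = 0.241.
ω_d = 8780·√(1 − 0.241²) = 8520 rad/s. t_p = π/ω_d = 0.000369 s.

t_p ≈ 0.000369 s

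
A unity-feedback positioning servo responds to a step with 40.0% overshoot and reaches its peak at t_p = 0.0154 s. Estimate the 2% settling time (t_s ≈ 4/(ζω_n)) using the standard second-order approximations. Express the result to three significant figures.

t_s ≈ 0.0672 s

From the overshoot, ζ = −ln(OS)/√(π²+ln²(OS)) = 0.280.
t_p = π/ω_d ⇒ ω_d = 204 rad/s; then ω_n = ω_d/√(1−ζ²) = 212 rad/s.
t_s ≈ 4/(ζω_n) = 4/(0.280·212) = 0.0672 s.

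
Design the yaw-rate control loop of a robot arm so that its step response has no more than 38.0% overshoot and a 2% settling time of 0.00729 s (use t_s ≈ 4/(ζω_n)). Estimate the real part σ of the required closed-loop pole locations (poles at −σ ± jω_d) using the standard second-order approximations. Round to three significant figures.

The settling-time spec alone fixes σ = ζω_n = 4/t_s = 4/0.00729 = 549.
(Overshoot then fixes ζ = 0.294 and hence ω_d = σ·√(1−ζ²)/ζ = 1780 rad/s.)

σ ≈ 549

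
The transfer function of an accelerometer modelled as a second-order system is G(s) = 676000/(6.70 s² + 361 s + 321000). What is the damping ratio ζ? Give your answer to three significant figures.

Dividing through by 6.70: denominator becomes s² + 53.88 s + 47910.
So ω_n = √47910 = 219 rad/s and ζ = 53.88/(2·219) = 0.123.

ζ ≈ 0.123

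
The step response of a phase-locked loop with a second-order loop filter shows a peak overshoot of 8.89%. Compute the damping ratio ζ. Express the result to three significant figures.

Inverting the overshoot relation: ζ = |ln 0.0889|/√(π² + ln²0.0889) = 0.610.

ζ ≈ 0.610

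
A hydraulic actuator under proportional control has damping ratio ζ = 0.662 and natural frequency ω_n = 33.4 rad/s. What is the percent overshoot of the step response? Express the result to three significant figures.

%OS ≈ 6.24%

For an underdamped second-order system, %OS = 100·exp(−πζ/√(1−ζ²)).
πζ/√(1−ζ²) = π·0.662/√(1−0.438) = 2.775, so %OS = 100·e^(−2.775) = 6.24%.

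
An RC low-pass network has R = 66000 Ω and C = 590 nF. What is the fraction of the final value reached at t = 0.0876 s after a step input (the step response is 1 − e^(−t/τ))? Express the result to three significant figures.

τ = RC = 66000 × 590 nF = 0.0389 s.
y(t)/y_∞ = 1 − e^(−t/τ) = 1 − e^(−0.0876/0.0389) = 1 − e^(−2.25) = 0.895.

y/y_∞ ≈ 0.895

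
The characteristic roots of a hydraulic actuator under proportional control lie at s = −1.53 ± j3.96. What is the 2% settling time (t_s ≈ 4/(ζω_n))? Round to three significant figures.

For poles at −σ ± jω_d, ζω_n = σ = 1.53, so t_s ≈ 4/σ = 2.61 s.

t_s ≈ 2.61 s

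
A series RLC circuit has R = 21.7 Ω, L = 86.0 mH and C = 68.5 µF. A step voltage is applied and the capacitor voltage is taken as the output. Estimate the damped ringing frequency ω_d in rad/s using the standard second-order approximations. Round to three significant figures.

For a series RLC circuit (capacitor voltage as output), ω_n = 1/√(LC) = 1/√(86.0 mH · 68.5 µF) = 412 rad/s.
ζ = (R/2)·√(C/L) = (21.7/2)·√(68.5 µF/86.0 mH) = 0.306.
ω_d = ω_n√(1−ζ²) = 392 rad/s.

ω_d ≈ 392 rad/s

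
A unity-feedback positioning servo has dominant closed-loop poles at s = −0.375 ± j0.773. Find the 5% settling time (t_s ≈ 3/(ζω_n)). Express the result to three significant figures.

For poles at −σ ± jω_d, ζω_n = σ = 0.375, so t_s ≈ 3/σ = 8.00 s.

t_s ≈ 8.00 s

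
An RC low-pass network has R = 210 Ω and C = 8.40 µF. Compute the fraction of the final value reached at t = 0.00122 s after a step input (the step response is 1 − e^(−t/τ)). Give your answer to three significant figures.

τ = RC = 210 × 8.40 µF = 0.00176 s.
y(t)/y_∞ = 1 − e^(−t/τ) = 1 − e^(−0.00122/0.00176) = 1 − e^(−0.692) = 0.499.

y/y_∞ ≈ 0.499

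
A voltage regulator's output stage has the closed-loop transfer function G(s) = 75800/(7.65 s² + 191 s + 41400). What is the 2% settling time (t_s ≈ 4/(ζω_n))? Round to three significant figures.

Dividing through by 7.65: denominator becomes s² + 24.97 s + 5412.
So ω_n = √5412 = 73.6 rad/s and ζ = 24.97/(2·73.6) = 0.170.
t_s ≈ 4/(ζω_n) = 0.320 s.

t_s ≈ 0.320 s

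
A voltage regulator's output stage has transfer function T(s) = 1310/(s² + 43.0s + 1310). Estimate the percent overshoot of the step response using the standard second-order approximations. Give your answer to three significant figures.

%OS ≈ 9.83%

ω_n = √1310 = 36.2 rad/s; ζ = 43.0/(2·36.2) = 0.594.
Overshoot: exp(−π·0.594/√(1−0.594²)) = 0.0983, i.e. 9.83%.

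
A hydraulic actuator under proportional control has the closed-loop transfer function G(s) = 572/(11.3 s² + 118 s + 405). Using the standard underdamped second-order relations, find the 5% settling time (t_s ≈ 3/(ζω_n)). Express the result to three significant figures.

t_s ≈ 0.575 s

Dividing through by 11.3: denominator becomes s² + 10.44 s + 35.84.
So ω_n = √35.84 = 5.99 rad/s and ζ = 10.44/(2·5.99) = 0.872.
t_s ≈ 3/(ζω_n) = 0.575 s.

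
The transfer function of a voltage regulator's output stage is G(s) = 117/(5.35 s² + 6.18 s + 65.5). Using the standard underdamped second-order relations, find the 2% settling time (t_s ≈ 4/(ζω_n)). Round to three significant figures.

t_s ≈ 6.93 s

Dividing through by 5.35: denominator becomes s² + 1.155 s + 12.24.
So ω_n = √12.24 = 3.50 rad/s and ζ = 1.155/(2·3.50) = 0.165.
t_s ≈ 4/(ζω_n) = 6.93 s.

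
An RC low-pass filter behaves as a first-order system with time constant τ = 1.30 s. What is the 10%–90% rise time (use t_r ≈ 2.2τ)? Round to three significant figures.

t_r ≈ 2.2τ = 2.86 s.

t_r ≈ 2.86 s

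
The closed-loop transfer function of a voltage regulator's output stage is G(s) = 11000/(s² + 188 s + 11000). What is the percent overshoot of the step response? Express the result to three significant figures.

%OS ≈ 0.175%

ω_n = √11000 = 105 rad/s; ζ = 188/(2·105) = 0.896.
Overshoot: exp(−π·0.896/√(1−0.896²)) = 0.00175, i.e. 0.175%.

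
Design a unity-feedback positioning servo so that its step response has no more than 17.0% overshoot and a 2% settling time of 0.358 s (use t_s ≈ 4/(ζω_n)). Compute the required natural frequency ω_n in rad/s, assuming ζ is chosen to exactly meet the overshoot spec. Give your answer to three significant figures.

ζ = −ln(OS)/√(π² + (ln OS)²). With OS = 0.170, ln OS = −1.772 and ζ = 1.772/3.607 = 0.491.
Then ω_n = 4/(ζ t_s) = 4/(0.491 × 0.358) = 22.7 rad/s.

ω_n ≈ 22.7 rad/s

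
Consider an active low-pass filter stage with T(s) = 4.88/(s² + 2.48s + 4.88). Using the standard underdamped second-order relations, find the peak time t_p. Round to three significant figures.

Comparing the denominator to s² + 2ζω_n s + ω_n²: ω_n = √4.88 = 2.21 rad/s, and 2ζω_n = 2.48 so ζ = 2.48/(2·2.21) = 0.561.
The damped frequency ω_d = ω_n√(1−ζ²) = 1.83 rad/s. Then t_p = π/ω_d = 1.72 s.

t_p ≈ 1.72 s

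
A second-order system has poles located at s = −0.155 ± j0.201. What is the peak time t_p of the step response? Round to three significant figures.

t_p ≈ 15.6 s

t_p = π/ω_d with ω_d = 0.201 (the imaginary part), so t_p = 15.6 s.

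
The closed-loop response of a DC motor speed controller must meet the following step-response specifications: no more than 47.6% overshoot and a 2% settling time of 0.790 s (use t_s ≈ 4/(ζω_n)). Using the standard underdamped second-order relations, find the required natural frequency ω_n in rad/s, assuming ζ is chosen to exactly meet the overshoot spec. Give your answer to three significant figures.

From %OS = 100·exp(−πζ/√(1−ζ²)), invert to get ζ = −ln(OS)/√(π² + ln²(OS)) with OS = 0.476.
−ln 0.476 = 0.7423, so ζ = 0.7423/√(π² + 0.5511) = 0.230.
Then ω_n = 4/(ζ t_s) = 4/(0.230 × 0.790) = 22.0 rad/s.

ω_n ≈ 22.0 rad/s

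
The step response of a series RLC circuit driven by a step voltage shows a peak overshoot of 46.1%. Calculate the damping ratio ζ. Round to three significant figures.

ζ = −ln(OS)/√(π² + (ln OS)²). With OS = 0.461, ln OS = −0.7744 and ζ = 0.7744/3.236 = 0.239.

ζ ≈ 0.239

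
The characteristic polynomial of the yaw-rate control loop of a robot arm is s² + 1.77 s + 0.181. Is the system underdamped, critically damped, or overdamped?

a² − 4b = 2.4 > 0 (two distinct real roots); the system is overdamped.

overdamped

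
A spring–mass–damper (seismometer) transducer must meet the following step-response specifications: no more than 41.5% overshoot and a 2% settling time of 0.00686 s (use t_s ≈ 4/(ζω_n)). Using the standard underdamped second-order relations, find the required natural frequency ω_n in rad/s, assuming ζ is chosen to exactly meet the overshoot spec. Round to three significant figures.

ω_n ≈ 2160 rad/s

Inverting the overshoot relation: ζ = |ln 0.415|/√(π² + ln²0.415) = 0.270.
Then ω_n = 4/(ζ t_s) = 4/(0.270 × 0.00686) = 2160 rad/s.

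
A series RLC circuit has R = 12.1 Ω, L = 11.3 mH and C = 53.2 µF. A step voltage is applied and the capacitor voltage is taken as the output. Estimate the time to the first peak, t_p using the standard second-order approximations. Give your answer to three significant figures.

For a series RLC circuit (capacitor voltage as output), ω_n = 1/√(LC) = 1/√(11.3 mH · 53.2 µF) = 1290 rad/s.
ζ = (R/2)·√(C/L) = (12.1/2)·√(53.2 µF/11.3 mH) = 0.415.
ω_d = 1290·√(1 − 0.415²) = 1170 rad/s. t_p = π/ω_d = 0.00268 s.

t_p ≈ 0.00268 s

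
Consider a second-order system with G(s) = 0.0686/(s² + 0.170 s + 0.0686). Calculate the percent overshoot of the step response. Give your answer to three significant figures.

Matching coefficients with s² + 2ζω_n s + ω_n² gives ω_n² = 0.0686 ⇒ ω_n = 0.262 rad/s, and ζ = 0.170/(2ω_n) = 0.325.
%OS = 100 e^{−πζ/√(1−ζ²)} with ζ = 0.325 gives 34.0%.

%OS ≈ 34.0%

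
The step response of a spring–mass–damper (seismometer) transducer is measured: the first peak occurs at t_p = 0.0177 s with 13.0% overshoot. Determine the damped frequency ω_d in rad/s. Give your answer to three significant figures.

ω_d ≈ 177 rad/s

t_p = π/ω_d, so ω_d = π/0.0177 = 177 rad/s.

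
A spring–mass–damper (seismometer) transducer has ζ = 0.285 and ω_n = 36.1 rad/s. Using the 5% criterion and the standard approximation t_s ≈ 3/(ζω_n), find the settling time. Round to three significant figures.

t_s ≈ 3/(ζω_n) = 3/(0.285 × 36.1) = 0.292 s.

t_s ≈ 0.292 s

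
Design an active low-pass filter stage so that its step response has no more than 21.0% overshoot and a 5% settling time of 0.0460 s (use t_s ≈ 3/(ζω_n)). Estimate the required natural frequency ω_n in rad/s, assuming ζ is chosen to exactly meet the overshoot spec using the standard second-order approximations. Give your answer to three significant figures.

ω_n ≈ 147 rad/s

From %OS = 100·exp(−πζ/√(1−ζ²)), invert to get ζ = −ln(OS)/√(π² + ln²(OS)) with OS = 0.210.
−ln 0.210 = 1.561, so ζ = 1.561/√(π² + 2.436) = 0.445.
Then ω_n = 3/(ζ t_s) = 3/(0.445 × 0.0460) = 147 rad/s.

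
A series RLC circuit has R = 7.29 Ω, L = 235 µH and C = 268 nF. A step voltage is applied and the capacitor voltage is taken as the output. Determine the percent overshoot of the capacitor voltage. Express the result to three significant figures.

%OS ≈ 67.7%

For a series RLC circuit (capacitor voltage as output), ω_n = 1/√(LC) = 1/√(235 µH · 268 nF) = 126000 rad/s.
ζ = (R/2)·√(C/L) = (7.29/2)·√(268 nF/235 µH) = 0.123.
%OS = 100 e^{−πζ/√(1−ζ²)} with ζ = 0.123 gives 67.7%.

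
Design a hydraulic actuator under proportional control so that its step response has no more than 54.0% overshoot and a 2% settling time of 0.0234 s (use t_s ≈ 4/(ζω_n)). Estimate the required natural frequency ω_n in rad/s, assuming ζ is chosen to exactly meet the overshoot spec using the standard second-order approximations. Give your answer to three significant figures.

ω_n ≈ 888 rad/s

Inverting the overshoot relation: ζ = |ln 0.540|/√(π² + ln²0.540) = 0.192.
Then ω_n = 4/(ζ t_s) = 4/(0.192 × 0.0234) = 888 rad/s.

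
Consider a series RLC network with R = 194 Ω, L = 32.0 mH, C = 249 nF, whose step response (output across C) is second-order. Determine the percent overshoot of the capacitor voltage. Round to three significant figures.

For a series RLC circuit (capacitor voltage as output), ω_n = 1/√(LC) = 1/√(32.0 mH · 249 nF) = 11200 rad/s.
ζ = (R/2)·√(C/L) = (194/2)·√(249 nF/32.0 mH) = 0.271.
%OS = 100 e^{−πζ/√(1−ζ²)} with ζ = 0.271 gives 41.4%.

%OS ≈ 41.4%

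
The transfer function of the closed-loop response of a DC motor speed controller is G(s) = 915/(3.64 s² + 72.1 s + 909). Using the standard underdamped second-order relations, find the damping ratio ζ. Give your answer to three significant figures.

ζ ≈ 0.627

Dividing through by 3.64: denominator becomes s² + 19.81 s + 249.7.
So ω_n = √249.7 = 15.8 rad/s and ζ = 19.81/(2·15.8) = 0.627.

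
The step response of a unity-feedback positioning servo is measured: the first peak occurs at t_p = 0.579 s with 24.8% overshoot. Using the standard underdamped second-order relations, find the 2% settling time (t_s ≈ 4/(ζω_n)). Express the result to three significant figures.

ζ from %OS: ζ = |ln 0.248|/√(π²+ln²0.248) = 0.406.
From t_p = π/ω_d, ω_d = π/0.579 = 5.43 rad/s, so ω_n = ω_d/√(1−ζ²) = 5.94 rad/s.
t_s ≈ 4/(ζω_n) = 4/(0.406·5.94) = 1.66 s.

t_s ≈ 1.66 s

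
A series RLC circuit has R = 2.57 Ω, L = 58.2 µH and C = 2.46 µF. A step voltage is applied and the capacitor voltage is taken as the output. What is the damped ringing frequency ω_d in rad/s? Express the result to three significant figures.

For a series RLC circuit (capacitor voltage as output), ω_n = 1/√(LC) = 1/√(58.2 µH · 2.46 µF) = 83600 rad/s.
ζ = (R/2)·√(C/L) = (2.57/2)·√(2.46 µF/58.2 µH) = 0.264.
The damped frequency ω_d = ω_n√(1−ζ²) = 80600 rad/s.

ω_d ≈ 80600 rad/s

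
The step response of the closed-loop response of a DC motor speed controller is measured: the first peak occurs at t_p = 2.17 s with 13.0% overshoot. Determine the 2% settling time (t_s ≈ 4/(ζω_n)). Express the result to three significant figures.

The overshoot fixes ζ = −ln(OS)/√(π²+ln²(OS)) = 0.545.
From t_p = π/ω_d, ω_d = π/2.17 = 1.45 rad/s, so ω_n = ω_d/√(1−ζ²) = 1.73 rad/s.
t_s ≈ 4/(ζω_n) = 4/(0.545·1.73) = 4.25 s.

t_s ≈ 4.25 s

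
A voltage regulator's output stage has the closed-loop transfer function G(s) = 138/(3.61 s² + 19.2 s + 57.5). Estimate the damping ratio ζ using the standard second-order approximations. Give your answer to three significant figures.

ζ ≈ 0.666

Dividing through by 3.61: denominator becomes s² + 5.319 s + 15.93.
So ω_n = √15.93 = 3.99 rad/s and ζ = 5.319/(2·3.99) = 0.666.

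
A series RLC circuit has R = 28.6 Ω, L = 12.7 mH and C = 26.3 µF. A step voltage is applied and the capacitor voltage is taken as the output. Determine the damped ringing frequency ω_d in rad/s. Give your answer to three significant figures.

For a series RLC circuit (capacitor voltage as output), ω_n = 1/√(LC) = 1/√(12.7 mH · 26.3 µF) = 1730 rad/s.
ζ = (R/2)·√(C/L) = (28.6/2)·√(26.3 µF/12.7 mH) = 0.651.
The damped frequency ω_d = ω_n√(1−ζ²) = 1310 rad/s.

ω_d ≈ 1310 rad/s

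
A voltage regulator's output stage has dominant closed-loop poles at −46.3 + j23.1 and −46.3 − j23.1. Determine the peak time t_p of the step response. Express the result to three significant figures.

t_p ≈ 0.136 s

t_p = π/ω_d with ω_d = 23.1 (the imaginary part), so t_p = 0.136 s.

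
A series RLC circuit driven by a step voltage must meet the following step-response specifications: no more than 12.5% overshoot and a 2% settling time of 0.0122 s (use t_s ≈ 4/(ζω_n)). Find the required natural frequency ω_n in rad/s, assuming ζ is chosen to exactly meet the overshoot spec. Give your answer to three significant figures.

From %OS = 100·exp(−πζ/√(1−ζ²)), invert to get ζ = −ln(OS)/√(π² + ln²(OS)) with OS = 0.125.
−ln 0.125 = 2.079, so ζ = 2.079/√(π² + 4.324) = 0.552.
From t_s ≈ 4/(ζω_n): ω_n = 4/(ζ·t_s) = 4/(0.552·0.0122) = 594 rad/s.

ω_n ≈ 594 rad/s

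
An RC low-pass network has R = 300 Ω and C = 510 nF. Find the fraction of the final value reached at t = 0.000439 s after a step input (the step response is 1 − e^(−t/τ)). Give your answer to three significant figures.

y/y_∞ ≈ 0.943

τ = RC = 300 × 510 nF = 0.000153 s.
y(t)/y_∞ = 1 − e^(−t/τ) = 1 − e^(−0.000439/0.000153) = 1 − e^(−2.87) = 0.943.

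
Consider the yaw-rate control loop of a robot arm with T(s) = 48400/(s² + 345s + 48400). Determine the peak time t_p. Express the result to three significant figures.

Matching coefficients with s² + 2ζω_n s + ω_n² gives ω_n² = 48400 ⇒ ω_n = 220 rad/s, and ζ = 345/(2ω_n) = 0.784.
ω_d = ω_n√(1−ζ²) = 137 rad/s. Then t_p = π/ω_d = 0.0230 s.

t_p ≈ 0.0230 s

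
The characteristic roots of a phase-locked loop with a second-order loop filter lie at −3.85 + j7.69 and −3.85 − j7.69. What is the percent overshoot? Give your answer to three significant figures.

%OS ≈ 20.7%

The poles are at −σ ± jω_d with σ = 3.85 and ω_d = 7.69, so ω_n = √(σ²+ω_d²) = 8.60 rad/s and ζ = σ/ω_n = 0.448.
%OS = 100·exp(−πζ/√(1−ζ²)) = 20.7%.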